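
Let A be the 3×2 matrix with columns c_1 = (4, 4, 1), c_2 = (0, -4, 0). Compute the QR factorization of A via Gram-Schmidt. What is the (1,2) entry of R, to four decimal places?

e_1 = c_1/‖c_1‖ = (4, 4, 1)/5.7446 = (0.6963, 0.6963, 0.1741).
r_{12} = e_1·c_2 = -2.7852.

r_{12} = -2.7852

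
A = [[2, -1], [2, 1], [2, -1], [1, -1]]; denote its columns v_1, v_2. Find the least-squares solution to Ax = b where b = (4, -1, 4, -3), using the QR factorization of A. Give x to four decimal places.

q_1 = v_1/‖v_1‖ = (2, 2, 2, 1)/3.6056 = (0.5547, 0.5547, 0.5547, 0.2774).
r_{12} = q_1·v_2 = -0.8321.
u_2 = v_2 + 0.8321·q_1 = (-0.5385, 1.4615, -0.5385, -0.7692).
‖u_2‖ = 1.8187, so q_2 = (-0.2961, 0.8036, -0.2961, -0.4230).
Qᵀb = (3.0509, -1.9033).
Back-substitute: x_2 = -1.9033/1.8187 = -1.0465.
x_1 = (3.0509 + 0.8321·(-1.0465))/3.6056 = 0.6047.

x = (0.6047, -1.0465)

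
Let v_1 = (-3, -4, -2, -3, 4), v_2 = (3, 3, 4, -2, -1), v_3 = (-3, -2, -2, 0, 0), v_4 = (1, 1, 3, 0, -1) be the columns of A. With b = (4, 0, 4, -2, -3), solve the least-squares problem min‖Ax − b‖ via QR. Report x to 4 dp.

x = (0.0086, 0.6337, 0.1313, 0.7126)

v_1 = (-3, -4, -2, -3, 4); ‖v_1‖ = 7.3485, so q_1 = (-0.4082, -0.5443, -0.2722, -0.4082, 0.5443).
q_1·v_2 = (-0.4082)·3 + (-0.5443)·3 + (-0.2722)·4 + (-0.4082)·(-2) + 0.5443·(-1) = -3.6742.
u_2 = v_2 + 3.6742·q_1 = (1.5000, 1.0000, 3.0000, -3.5000, 1.0000).
‖u_2‖ = 5.0498, so q_2 = (0.2970, 0.1980, 0.5941, -0.6931, 0.1980).
q_1·v_3 = (-0.4082)·(-3) + (-0.5443)·(-2) + (-0.2722)·(-2) + (-0.4082)·0 + 0.5443·0 = 2.8577; q_2·v_3 = 0.2970·(-3) + 0.1980·(-2) + 0.5941·(-2) + (-0.6931)·0 + 0.1980·0 = -2.4754.
u_3 = v_3 − 2.8577·q_1 + 2.4754·q_2 = (-1.0980, 0.0458, 0.2484, -0.5490, -1.0654).
‖u_3‖ = 1.6450, so q_3 = (-0.6675, 0.0278, 0.1510, -0.3338, -0.6477).
q_1·v_4 = (-0.4082)·1 + (-0.5443)·1 + (-0.2722)·3 + (-0.4082)·0 + 0.5443·(-1) = -2.3134; q_2·v_4 = 0.2970·1 + 0.1980·1 + 0.5941·3 + (-0.6931)·0 + 0.1980·(-1) = 2.0793; q_3·v_4 = (-0.6675)·1 + 0.0278·1 + 0.1510·3 + (-0.3338)·0 + (-0.6477)·(-1) = 0.4609.
u_4 = v_4 + 2.3134·q_1 − 2.0793·q_2 − 0.4609·q_3 = (-0.2544, -0.6838, 1.0655, 0.6506, 0.1460).
‖u_4‖ = 1.4533, so q_4 = (-0.1751, -0.4705, 0.7331, 0.4476, 0.1005).
Qᵀb = (-3.5382, 4.3566, 0.5443, 1.0356).
Back-substitute: x_4 = 1.0356/1.4533 = 0.7126.
x_3 = (0.5443 − 0.4609·0.7126)/1.6450 = 0.1313.
x_2 = (4.3566 + 2.4754·0.1313 − 2.0793·0.7126)/5.0498 = 0.6337.
x_1 = (-3.5382 + 3.6742·0.6337 − 2.8577·0.1313 + 2.3134·0.7126)/7.3485 = 0.0086.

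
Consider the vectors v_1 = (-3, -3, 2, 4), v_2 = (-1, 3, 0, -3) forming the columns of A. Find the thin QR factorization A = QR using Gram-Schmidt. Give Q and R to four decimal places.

v_1 = (-3, -3, 2, 4); ‖v_1‖ = 6.1644, so e_1 = (-0.4867, -0.4867, 0.3244, 0.6489).
e_1·v_2 = (-0.4867)·(-1) + (-0.4867)·3 + 0.3244·0 + 0.6489·(-3) = -2.9200.
u_2 = v_2 + 2.9200·e_1 = (-2.4211, 1.5789, 0.9474, -1.1053).
‖u_2‖ = 3.2363, so e_2 = (-0.7481, 0.4879, 0.2927, -0.3415).

Q = [[-0.4867, -0.7481], [-0.4867, 0.4879], [0.3244, 0.2927], [0.6489, -0.3415]], R = [[6.1644, -2.9200], [0.0000, 3.2363]]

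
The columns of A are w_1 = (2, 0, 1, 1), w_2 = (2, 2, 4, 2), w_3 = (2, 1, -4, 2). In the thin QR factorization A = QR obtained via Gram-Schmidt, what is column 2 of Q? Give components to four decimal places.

q_2 = (-0.3961, 0.5941, 0.6931, 0.0990)

q_1 = w_1/‖w_1‖ = (2, 0, 1, 1)/2.4495 = (0.8165, 0.0000, 0.4082, 0.4082).
r_{12} = q_1·w_2 = 4.0825.
u_2 = w_2 − 4.0825·q_1 = (-1.3333, 2.0000, 2.3333, 0.3333).
‖u_2‖ = 3.3665, so q_2 = (-0.3961, 0.5941, 0.6931, 0.0990).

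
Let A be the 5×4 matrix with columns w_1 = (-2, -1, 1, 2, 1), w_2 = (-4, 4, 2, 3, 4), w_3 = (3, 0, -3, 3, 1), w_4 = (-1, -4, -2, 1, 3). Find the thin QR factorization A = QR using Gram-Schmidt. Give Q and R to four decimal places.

w_1 = (-2, -1, 1, 2, 1); ‖w_1‖ = 3.3166, so e_1 = (-0.6030, -0.3015, 0.3015, 0.6030, 0.3015).
e_1·w_2 = (-0.6030)·(-4) + (-0.3015)·4 + 0.3015·2 + 0.6030·3 + 0.3015·4 = 4.8242.
u_2 = w_2 − 4.8242·e_1 = (-1.0909, 5.4545, 0.5455, 0.0909, 2.5455).
‖u_2‖ = 6.1423, so e_2 = (-0.1776, 0.8880, 0.0888, 0.0148, 0.4144).
e_1·w_3 = (-0.6030)·3 + (-0.3015)·0 + 0.3015·(-3) + 0.6030·3 + 0.3015·1 = -0.6030; e_2·w_3 = (-0.1776)·3 + 0.8880·0 + 0.0888·(-3) + 0.0148·3 + 0.4144·1 = -0.3404.
u_3 = w_3 + 0.6030·e_1 + 0.3404·e_2 = (2.5759, 0.1205, -2.7880, 3.3687, 1.3229).
‖u_3‖ = 5.2460, so e_3 = (0.4910, 0.0230, -0.5314, 0.6421, 0.2522).
e_1·w_4 = (-0.6030)·(-1) + (-0.3015)·(-4) + 0.3015·(-2) + 0.6030·1 + 0.3015·3 = 2.7136; e_2·w_4 = (-0.1776)·(-1) + 0.8880·(-4) + 0.0888·(-2) + 0.0148·1 + 0.4144·3 = -2.2941; e_3·w_4 = 0.4910·(-1) + 0.0230·(-4) + (-0.5314)·(-2) + 0.6421·1 + 0.2522·3 = 1.8787.
u_4 = w_4 − 2.7136·e_1 + 2.2941·e_2 − 1.8787·e_3 = (-0.6935, -1.1877, -1.6161, -1.8088, 2.6588).
‖u_4‖ = 3.8528, so e_4 = (-0.1800, -0.3083, -0.4194, -0.4695, 0.6901).

Q = [[-0.6030, -0.1776, 0.4910, -0.1800], [-0.3015, 0.8880, 0.0230, -0.3083], [0.3015, 0.0888, -0.5314, -0.4194], [0.6030, 0.0148, 0.6421, -0.4695], [0.3015, 0.4144, 0.2522, 0.6901]], R = [[3.3166, 4.8242, -0.6030, 2.7136], [0.0000, 6.1423, -0.3404, -2.2941], [0.0000, 0.0000, 5.2460, 1.8787], [0.0000, 0.0000, 0.0000, 3.8528]]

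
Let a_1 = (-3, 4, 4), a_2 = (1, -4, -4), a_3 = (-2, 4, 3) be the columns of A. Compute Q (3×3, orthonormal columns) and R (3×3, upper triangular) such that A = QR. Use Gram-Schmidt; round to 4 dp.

q_1 = a_1/‖a_1‖ = (-3, 4, 4)/6.4031 = (-0.4685, 0.6247, 0.6247).
r_{12} = q_1·a_2 = -5.4661.
u_2 = a_2 + 5.4661·q_1 = (-1.5610, -0.5854, -0.5854).
‖u_2‖ = 1.7669, so q_2 = (-0.8835, -0.3313, -0.3313).
r_{13} = q_1·a_3 = 5.3099; r_{23} = q_2·a_3 = -0.5522.
u_3 = a_3 − 5.3099·q_1 + 0.5522·q_2 = (0.0000, 0.5000, -0.5000).
‖u_3‖ = 0.7071, so q_3 = (0.0000, 0.7071, -0.7071).

Q = [[-0.4685, -0.8835, 0.0000], [0.6247, -0.3313, 0.7071], [0.6247, -0.3313, -0.7071]], R = [[6.4031, -5.4661, 5.3099], [0.0000, 1.7669, -0.5522], [0.0000, 0.0000, 0.7071]]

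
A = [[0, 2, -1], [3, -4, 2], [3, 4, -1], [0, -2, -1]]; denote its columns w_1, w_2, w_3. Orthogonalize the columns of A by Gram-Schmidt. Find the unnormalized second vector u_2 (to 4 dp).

u_2 = (2.0000, -4.0000, 4.0000, -2.0000)

w_1 = (0, 3, 3, 0); ‖w_1‖ = 4.2426, so e_1 = (0.0000, 0.7071, 0.7071, 0.0000).
e_1·w_2 = 0.0000·2 + 0.7071·(-4) + 0.7071·4 + 0.0000·(-2) = 0.0000.
u_2 = w_2 + 0.0000·e_1 = (2.0000, -4.0000, 4.0000, -2.0000).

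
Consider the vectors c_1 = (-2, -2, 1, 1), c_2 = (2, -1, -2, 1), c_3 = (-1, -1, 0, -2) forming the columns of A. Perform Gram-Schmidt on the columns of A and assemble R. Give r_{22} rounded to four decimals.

q_1 = c_1/‖c_1‖ = (-2, -2, 1, 1)/3.1623 = (-0.6325, -0.6325, 0.3162, 0.3162).
r_{12} = q_1·c_2 = -0.9487.
u_2 = c_2 + 0.9487·q_1 = (1.4000, -1.6000, -1.7000, 1.3000).
r_{22} = ‖u_2‖ = 3.0166.

r_{22} = 3.0166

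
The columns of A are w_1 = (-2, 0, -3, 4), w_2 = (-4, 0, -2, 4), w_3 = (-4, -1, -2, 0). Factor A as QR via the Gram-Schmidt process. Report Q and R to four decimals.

w_1 = (-2, 0, -3, 4); ‖w_1‖ = 5.3852, so e_1 = (-0.3714, 0.0000, -0.5571, 0.7428).
e_1·w_2 = (-0.3714)·(-4) + 0.0000·0 + (-0.5571)·(-2) + 0.7428·4 = 5.5709.
u_2 = w_2 − 5.5709·e_1 = (-1.9310, 0.0000, 1.1034, -0.1379).
‖u_2‖ = 2.2283, so e_2 = (-0.8666, 0.0000, 0.4952, -0.0619).
e_1·w_3 = (-0.3714)·(-4) + 0.0000·(-1) + (-0.5571)·(-2) + 0.7428·0 = 2.5997; e_2·w_3 = (-0.8666)·(-4) + 0.0000·(-1) + 0.4952·(-2) + (-0.0619)·0 = 2.4759.
u_3 = w_3 − 2.5997·e_1 − 2.4759·e_2 = (-0.8889, -1.0000, -1.7778, -1.7778).
‖u_3‖ = 2.8480, so e_3 = (-0.3121, -0.3511, -0.6242, -0.6242).

Q = [[-0.3714, -0.8666, -0.3121], [0.0000, 0.0000, -0.3511], [-0.5571, 0.4952, -0.6242], [0.7428, -0.0619, -0.6242]], R = [[5.3852, 5.5709, 2.5997], [0.0000, 2.2283, 2.4759], [0.0000, 0.0000, 2.8480]]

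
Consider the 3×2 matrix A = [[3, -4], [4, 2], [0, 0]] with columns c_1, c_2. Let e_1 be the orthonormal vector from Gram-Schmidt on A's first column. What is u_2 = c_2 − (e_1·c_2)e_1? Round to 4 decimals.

u_2 = (-3.5200, 2.6400, 0.0000)

e_1 = c_1/‖c_1‖ = (3, 4, 0)/5.0000 = (0.6000, 0.8000, 0.0000).
r_{12} = e_1·c_2 = -0.8000.
u_2 = c_2 + 0.8000·e_1 = (-3.5200, 2.6400, 0.0000).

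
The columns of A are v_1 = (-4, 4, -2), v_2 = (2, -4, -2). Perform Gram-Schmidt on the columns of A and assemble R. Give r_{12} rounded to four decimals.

v_1 = (-4, 4, -2); ‖v_1‖ = 6.0000, so q_1 = (-0.6667, 0.6667, -0.3333).
r_{12} = q_1·v_2 = -3.3333.

r_{12} = -3.3333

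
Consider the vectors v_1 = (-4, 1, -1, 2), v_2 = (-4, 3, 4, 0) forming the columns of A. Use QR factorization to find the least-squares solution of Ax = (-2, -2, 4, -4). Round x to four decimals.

x = (-0.7622, 0.7179)

q_1 = v_1/‖v_1‖ = (-4, 1, -1, 2)/4.6904 = (-0.8528, 0.2132, -0.2132, 0.4264).
r_{12} = q_1·v_2 = 3.1980.
u_2 = v_2 − 3.1980·q_1 = (-1.2727, 2.3182, 4.6818, -1.3636).
‖u_2‖ = 5.5473, so q_2 = (-0.2294, 0.4179, 0.8440, -0.2458).
Qᵀb = (-1.2792, 3.9823).
Back-substitute: x_2 = 3.9823/5.5473 = 0.7179.
x_1 = (-1.2792 − 3.1980·0.7179)/4.6904 = -0.7622.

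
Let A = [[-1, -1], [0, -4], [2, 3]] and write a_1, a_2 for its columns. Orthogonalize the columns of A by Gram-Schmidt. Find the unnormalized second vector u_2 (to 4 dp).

u_2 = (0.4000, -4.0000, 0.2000)

a_1 = (-1, 0, 2); ‖a_1‖ = 2.2361, so e_1 = (-0.4472, 0.0000, 0.8944).
e_1·a_2 = (-0.4472)·(-1) + 0.0000·(-4) + 0.8944·3 = 3.1305.
u_2 = a_2 − 3.1305·e_1 = (0.4000, -4.0000, 0.2000).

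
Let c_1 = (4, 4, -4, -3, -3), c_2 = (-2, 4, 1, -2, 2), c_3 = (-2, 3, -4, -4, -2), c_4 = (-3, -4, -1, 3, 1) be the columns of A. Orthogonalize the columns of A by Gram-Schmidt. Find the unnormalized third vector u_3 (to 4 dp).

u_3 = (-3.2350, -1.0927, -2.2887, -1.4067, -1.3119)

c_1 = (4, 4, -4, -3, -3); ‖c_1‖ = 8.1240, so q_1 = (0.4924, 0.4924, -0.4924, -0.3693, -0.3693).
q_1·c_2 = 0.4924·(-2) + 0.4924·4 + (-0.4924)·1 + (-0.3693)·(-2) + (-0.3693)·2 = 0.4924.
u_2 = c_2 − 0.4924·q_1 = (-2.2424, 3.7576, 1.2424, -1.8182, 2.1818).
‖u_2‖ = 5.3626, so q_2 = (-0.4182, 0.7007, 0.2317, -0.3390, 0.4069).
q_1·c_3 = 0.4924·(-2) + 0.4924·3 + (-0.4924)·(-4) + (-0.3693)·(-4) + (-0.3693)·(-2) = 4.6775; q_2·c_3 = (-0.4182)·(-2) + 0.7007·3 + 0.2317·(-4) + (-0.3390)·(-4) + 0.4069·(-2) = 2.5542.
u_3 = c_3 − 4.6775·q_1 − 2.5542·q_2 = (-3.2350, -1.0927, -2.2887, -1.4067, -1.3119).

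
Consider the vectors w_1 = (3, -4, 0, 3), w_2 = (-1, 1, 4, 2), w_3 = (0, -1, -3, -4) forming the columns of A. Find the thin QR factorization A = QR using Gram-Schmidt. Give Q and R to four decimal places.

w_1 = (3, -4, 0, 3); ‖w_1‖ = 5.8310, so q_1 = (0.5145, -0.6860, 0.0000, 0.5145).
q_1·w_2 = 0.5145·(-1) + (-0.6860)·1 + 0.0000·4 + 0.5145·2 = -0.1715.
u_2 = w_2 + 0.1715·q_1 = (-0.9118, 0.8824, 4.0000, 2.0882).
‖u_2‖ = 4.6873, so q_2 = (-0.1945, 0.1882, 0.8534, 0.4455).
q_1·w_3 = 0.5145·0 + (-0.6860)·(-1) + 0.0000·(-3) + 0.5145·(-4) = -1.3720; q_2·w_3 = (-0.1945)·0 + 0.1882·(-1) + 0.8534·(-3) + 0.4455·(-4) = -4.5304.
u_3 = w_3 + 1.3720·q_1 + 4.5304·q_2 = (-0.1754, -1.0884, 0.8661, -1.2758).
‖u_3‖ = 1.8955, so q_3 = (-0.0925, -0.5742, 0.4569, -0.6730).

Q = [[0.5145, -0.1945, -0.0925], [-0.6860, 0.1882, -0.5742], [0.0000, 0.8534, 0.4569], [0.5145, 0.4455, -0.6730]], R = [[5.8310, -0.1715, -1.3720], [0.0000, 4.6873, -4.5304], [0.0000, 0.0000, 1.8955]]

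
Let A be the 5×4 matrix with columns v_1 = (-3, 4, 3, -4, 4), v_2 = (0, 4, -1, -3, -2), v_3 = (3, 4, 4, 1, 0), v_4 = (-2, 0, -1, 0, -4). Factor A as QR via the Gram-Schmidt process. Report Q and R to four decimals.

v_1 = (-3, 4, 3, -4, 4); ‖v_1‖ = 8.1240, so e_1 = (-0.3693, 0.4924, 0.3693, -0.4924, 0.4924).
e_1·v_2 = (-0.3693)·0 + 0.4924·4 + 0.3693·(-1) + (-0.4924)·(-3) + 0.4924·(-2) = 2.0926.
u_2 = v_2 − 2.0926·e_1 = (0.7727, 2.9697, -1.7727, -1.9697, -3.0303).
‖u_2‖ = 5.0617, so e_2 = (0.1527, 0.5867, -0.3502, -0.3891, -0.5987).
e_1·v_3 = (-0.3693)·3 + 0.4924·4 + 0.3693·4 + (-0.4924)·1 + 0.4924·0 = 1.8464; e_2·v_3 = 0.1527·3 + 0.5867·4 + (-0.3502)·4 + (-0.3891)·1 + (-0.5987)·0 = 1.0147.
u_3 = v_3 − 1.8464·e_1 − 1.0147·e_2 = (3.5269, 2.4956, 3.6736, 2.3040, -0.3016).
‖u_3‖ = 6.1287, so e_3 = (0.5755, 0.4072, 0.5994, 0.3759, -0.0492).
e_1·v_4 = (-0.3693)·(-2) + 0.4924·0 + 0.3693·(-1) + (-0.4924)·0 + 0.4924·(-4) = -1.6002; e_2·v_4 = 0.1527·(-2) + 0.5867·0 + (-0.3502)·(-1) + (-0.3891)·0 + (-0.5987)·(-4) = 2.4396; e_3·v_4 = 0.5755·(-2) + 0.4072·0 + 0.5994·(-1) + 0.3759·0 + (-0.0492)·(-4) = -1.5535.
u_4 = v_4 + 1.6002·e_1 − 2.4396·e_2 + 1.5535·e_3 = (-2.0693, -0.0108, 1.3765, 0.7454, -1.8281).
‖u_4‖ = 3.1740, so e_4 = (-0.6520, -0.0034, 0.4337, 0.2349, -0.5759).

Q = [[-0.3693, 0.1527, 0.5755, -0.6520], [0.4924, 0.5867, 0.4072, -0.0034], [0.3693, -0.3502, 0.5994, 0.4337], [-0.4924, -0.3891, 0.3759, 0.2349], [0.4924, -0.5987, -0.0492, -0.5759]], R = [[8.1240, 2.0926, 1.8464, -1.6002], [0.0000, 5.0617, 1.0147, 2.4396], [0.0000, 0.0000, 6.1287, -1.5535], [0.0000, 0.0000, 0.0000, 3.1740]]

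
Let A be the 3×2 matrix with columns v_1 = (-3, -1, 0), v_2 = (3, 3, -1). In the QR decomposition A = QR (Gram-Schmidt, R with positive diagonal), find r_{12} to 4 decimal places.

q_1 = v_1/‖v_1‖ = (-3, -1, 0)/3.1623 = (-0.9487, -0.3162, 0.0000).
r_{12} = q_1·v_2 = -3.7947.

r_{12} = -3.7947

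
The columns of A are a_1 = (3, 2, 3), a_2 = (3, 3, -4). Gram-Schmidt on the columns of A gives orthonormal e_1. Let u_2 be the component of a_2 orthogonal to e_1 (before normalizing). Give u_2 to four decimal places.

e_1 = a_1/‖a_1‖ = (3, 2, 3)/4.6904 = (0.6396, 0.4264, 0.6396).
r_{12} = e_1·a_2 = 0.6396.
u_2 = a_2 − 0.6396·e_1 = (2.5909, 2.7273, -4.4091).

u_2 = (2.5909, 2.7273, -4.4091)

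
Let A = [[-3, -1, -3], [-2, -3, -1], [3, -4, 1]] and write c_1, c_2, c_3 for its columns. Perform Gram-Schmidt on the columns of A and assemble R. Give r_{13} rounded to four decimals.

c_1 = (-3, -2, 3); ‖c_1‖ = 4.6904, so q_1 = (-0.6396, -0.4264, 0.6396).
r_{13} = q_1·c_3 = 2.9848.

r_{13} = 2.9848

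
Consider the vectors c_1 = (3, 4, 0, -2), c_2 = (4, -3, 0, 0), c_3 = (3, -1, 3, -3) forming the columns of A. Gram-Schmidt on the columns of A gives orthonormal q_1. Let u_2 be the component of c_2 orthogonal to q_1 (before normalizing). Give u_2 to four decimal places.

c_1 = (3, 4, 0, -2); ‖c_1‖ = 5.3852, so q_1 = (0.5571, 0.7428, 0.0000, -0.3714).
q_1·c_2 = 0.5571·4 + 0.7428·(-3) + 0.0000·0 + (-0.3714)·0 = 0.0000.
u_2 = c_2 + 0.0000·q_1 = (4.0000, -3.0000, 0.0000, 0.0000).

u_2 = (4.0000, -3.0000, 0.0000, 0.0000)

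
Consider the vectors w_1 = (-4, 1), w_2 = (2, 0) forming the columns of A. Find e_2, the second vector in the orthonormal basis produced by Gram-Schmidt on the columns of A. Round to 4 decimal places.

e_1 = w_1/‖w_1‖ = (-4, 1)/4.1231 = (-0.9701, 0.2425).
r_{12} = e_1·w_2 = -1.9403.
u_2 = w_2 + 1.9403·e_1 = (0.1176, 0.4706).
‖u_2‖ = 0.4851, so e_2 = (0.2425, 0.9701).

e_2 = (0.2425, 0.9701)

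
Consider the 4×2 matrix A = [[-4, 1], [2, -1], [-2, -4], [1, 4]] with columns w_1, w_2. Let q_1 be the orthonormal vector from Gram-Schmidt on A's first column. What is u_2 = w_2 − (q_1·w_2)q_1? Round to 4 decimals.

q_1 = w_1/‖w_1‖ = (-4, 2, -2, 1)/5.0000 = (-0.8000, 0.4000, -0.4000, 0.2000).
r_{12} = q_1·w_2 = 1.2000.
u_2 = w_2 − 1.2000·q_1 = (1.9600, -1.4800, -3.5200, 3.7600).

u_2 = (1.9600, -1.4800, -3.5200, 3.7600)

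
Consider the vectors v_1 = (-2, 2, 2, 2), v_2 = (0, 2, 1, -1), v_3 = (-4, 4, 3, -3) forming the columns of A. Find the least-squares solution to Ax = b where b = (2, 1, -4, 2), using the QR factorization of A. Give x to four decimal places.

x = (0.1429, 1.0714, -0.7857)

v_1 = (-2, 2, 2, 2); ‖v_1‖ = 4.0000, so q_1 = (-0.5000, 0.5000, 0.5000, 0.5000).
q_1·v_2 = (-0.5000)·0 + 0.5000·2 + 0.5000·1 + 0.5000·(-1) = 1.0000.
u_2 = v_2 − 1.0000·q_1 = (0.5000, 1.5000, 0.5000, -1.5000).
‖u_2‖ = 2.2361, so q_2 = (0.2236, 0.6708, 0.2236, -0.6708).
q_1·v_3 = (-0.5000)·(-4) + 0.5000·4 + 0.5000·3 + 0.5000·(-3) = 4.0000; q_2·v_3 = 0.2236·(-4) + 0.6708·4 + 0.2236·3 + (-0.6708)·(-3) = 4.4721.
u_3 = v_3 − 4.0000·q_1 − 4.4721·q_2 = (-3.0000, -1.0000, 0.0000, -2.0000).
‖u_3‖ = 3.7417, so q_3 = (-0.8018, -0.2673, 0.0000, -0.5345).
Qᵀb = (-1.5000, -1.1180, -2.9399).
Back-substitute: x_3 = -2.9399/3.7417 = -0.7857.
x_2 = (-1.1180 − 4.4721·(-0.7857))/2.2361 = 1.0714.
x_1 = (-1.5000 − 1.0000·1.0714 − 4.0000·(-0.7857))/4.0000 = 0.1429.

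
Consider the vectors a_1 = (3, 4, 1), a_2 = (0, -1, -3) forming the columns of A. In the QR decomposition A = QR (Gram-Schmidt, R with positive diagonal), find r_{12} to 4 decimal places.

a_1 = (3, 4, 1); ‖a_1‖ = 5.0990, so e_1 = (0.5883, 0.7845, 0.1961).
r_{12} = e_1·a_2 = -1.3728.

r_{12} = -1.3728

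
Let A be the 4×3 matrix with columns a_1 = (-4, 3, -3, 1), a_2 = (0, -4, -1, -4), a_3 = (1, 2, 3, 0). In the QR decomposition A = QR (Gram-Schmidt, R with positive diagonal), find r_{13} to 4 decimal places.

r_{13} = -1.1832

a_1 = (-4, 3, -3, 1); ‖a_1‖ = 5.9161, so q_1 = (-0.6761, 0.5071, -0.5071, 0.1690).
r_{13} = q_1·a_3 = -1.1832.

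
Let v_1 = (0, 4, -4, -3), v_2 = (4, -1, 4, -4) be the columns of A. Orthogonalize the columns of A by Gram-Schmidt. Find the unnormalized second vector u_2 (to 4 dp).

u_2 = (4.0000, -0.2195, 3.2195, -4.5854)

e_1 = v_1/‖v_1‖ = (0, 4, -4, -3)/6.4031 = (0.0000, 0.6247, -0.6247, -0.4685).
r_{12} = e_1·v_2 = -1.2494.
u_2 = v_2 + 1.2494·e_1 = (4.0000, -0.2195, 3.2195, -4.5854).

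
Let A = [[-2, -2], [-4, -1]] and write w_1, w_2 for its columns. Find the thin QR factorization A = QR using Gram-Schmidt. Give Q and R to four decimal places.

w_1 = (-2, -4); ‖w_1‖ = 4.4721, so q_1 = (-0.4472, -0.8944).
q_1·w_2 = (-0.4472)·(-2) + (-0.8944)·(-1) = 1.7889.
u_2 = w_2 − 1.7889·q_1 = (-1.2000, 0.6000).
‖u_2‖ = 1.3416, so q_2 = (-0.8944, 0.4472).

Q = [[-0.4472, -0.8944], [-0.8944, 0.4472]], R = [[4.4721, 1.7889], [0.0000, 1.3416]]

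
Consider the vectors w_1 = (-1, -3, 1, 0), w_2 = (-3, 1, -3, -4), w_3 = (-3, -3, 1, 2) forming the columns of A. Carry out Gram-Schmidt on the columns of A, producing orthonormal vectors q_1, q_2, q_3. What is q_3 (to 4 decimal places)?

w_1 = (-1, -3, 1, 0); ‖w_1‖ = 3.3166, so q_1 = (-0.3015, -0.9045, 0.3015, 0.0000).
q_1·w_2 = (-0.3015)·(-3) + (-0.9045)·1 + 0.3015·(-3) + 0.0000·(-4) = -0.9045.
u_2 = w_2 + 0.9045·q_1 = (-3.2727, 0.1818, -2.7273, -4.0000).
‖u_2‖ = 5.8465, so q_2 = (-0.5598, 0.0311, -0.4665, -0.6842).
q_1·w_3 = (-0.3015)·(-3) + (-0.9045)·(-3) + 0.3015·1 + 0.0000·2 = 3.9196; q_2·w_3 = (-0.5598)·(-3) + 0.0311·(-3) + (-0.4665)·1 + (-0.6842)·2 = -0.2488.
u_3 = w_3 − 3.9196·q_1 + 0.2488·q_2 = (-1.9574, 0.5532, -0.2979, 1.8298).
‖u_3‖ = 2.7522, so q_3 = (-0.7112, 0.2010, -0.1082, 0.6649).

q_3 = (-0.7112, 0.2010, -0.1082, 0.6649)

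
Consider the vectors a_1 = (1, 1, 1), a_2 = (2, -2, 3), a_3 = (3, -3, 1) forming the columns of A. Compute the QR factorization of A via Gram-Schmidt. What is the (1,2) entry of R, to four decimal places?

q_1 = a_1/‖a_1‖ = (1, 1, 1)/1.7321 = (0.5774, 0.5774, 0.5774).
r_{12} = q_1·a_2 = 1.7321.

r_{12} = 1.7321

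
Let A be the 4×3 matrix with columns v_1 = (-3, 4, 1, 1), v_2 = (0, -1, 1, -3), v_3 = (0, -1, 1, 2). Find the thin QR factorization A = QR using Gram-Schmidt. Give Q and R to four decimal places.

Q = [[-0.5774, -0.2144, -0.1982], [0.7698, -0.0357, -0.4437], [0.1925, 0.3931, 0.7740], [0.1925, -0.8934, 0.4059]], R = [[5.1962, -1.1547, -0.1925], [0.0000, 3.1091, -1.3580], [0.0000, 0.0000, 2.0295]]

v_1 = (-3, 4, 1, 1); ‖v_1‖ = 5.1962, so q_1 = (-0.5774, 0.7698, 0.1925, 0.1925).
q_1·v_2 = (-0.5774)·0 + 0.7698·(-1) + 0.1925·1 + 0.1925·(-3) = -1.1547.
u_2 = v_2 + 1.1547·q_1 = (-0.6667, -0.1111, 1.2222, -2.7778).
‖u_2‖ = 3.1091, so q_2 = (-0.2144, -0.0357, 0.3931, -0.8934).
q_1·v_3 = (-0.5774)·0 + 0.7698·(-1) + 0.1925·1 + 0.1925·2 = -0.1925; q_2·v_3 = (-0.2144)·0 + (-0.0357)·(-1) + 0.3931·1 + (-0.8934)·2 = -1.3580.
u_3 = v_3 + 0.1925·q_1 + 1.3580·q_2 = (-0.4023, -0.9004, 1.5709, 0.8238).
‖u_3‖ = 2.0295, so q_3 = (-0.1982, -0.4437, 0.7740, 0.4059).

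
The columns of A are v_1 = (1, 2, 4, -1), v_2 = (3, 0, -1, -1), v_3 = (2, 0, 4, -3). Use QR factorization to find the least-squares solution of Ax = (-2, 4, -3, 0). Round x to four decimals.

v_1 = (1, 2, 4, -1); ‖v_1‖ = 4.6904, so q_1 = (0.2132, 0.4264, 0.8528, -0.2132).
q_1·v_2 = 0.2132·3 + 0.4264·0 + 0.8528·(-1) + (-0.2132)·(-1) = 0.0000.
u_2 = v_2 + 0.0000·q_1 = (3.0000, 0.0000, -1.0000, -1.0000).
‖u_2‖ = 3.3166, so q_2 = (0.9045, 0.0000, -0.3015, -0.3015).
q_1·v_3 = 0.2132·2 + 0.4264·0 + 0.8528·4 + (-0.2132)·(-3) = 4.4772; q_2·v_3 = 0.9045·2 + 0.0000·0 + (-0.3015)·4 + (-0.3015)·(-3) = 1.5076.
u_3 = v_3 − 4.4772·q_1 − 1.5076·q_2 = (-0.3182, -1.9091, 0.6364, -1.5909).
‖u_3‖ = 2.5849, so q_3 = (-0.1231, -0.7385, 0.2462, -0.6155).
Qᵀb = (-1.2792, -0.9045, -3.4466).
Back-substitute: x_3 = -3.4466/2.5849 = -1.3333.
x_2 = (-0.9045 − 1.5076·(-1.3333))/3.3166 = 0.3333.
x_1 = (-1.2792 + 0.0000·0.3333 − 4.4772·(-1.3333))/4.6904 = 1.0000.

x = (1.0000, 0.3333, -1.3333)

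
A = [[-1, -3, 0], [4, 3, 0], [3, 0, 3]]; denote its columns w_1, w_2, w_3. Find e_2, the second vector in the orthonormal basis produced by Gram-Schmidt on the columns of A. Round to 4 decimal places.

w_1 = (-1, 4, 3); ‖w_1‖ = 5.0990, so e_1 = (-0.1961, 0.7845, 0.5883).
e_1·w_2 = (-0.1961)·(-3) + 0.7845·3 + 0.5883·0 = 2.9417.
u_2 = w_2 − 2.9417·e_1 = (-2.4231, 0.6923, -1.7308).
‖u_2‖ = 3.0571, so e_2 = (-0.7926, 0.2265, -0.5661).

e_2 = (-0.7926, 0.2265, -0.5661)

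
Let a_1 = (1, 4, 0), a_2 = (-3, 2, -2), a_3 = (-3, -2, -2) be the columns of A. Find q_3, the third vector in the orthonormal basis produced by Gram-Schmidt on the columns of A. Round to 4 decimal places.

q_1 = a_1/‖a_1‖ = (1, 4, 0)/4.1231 = (0.2425, 0.9701, 0.0000).
r_{12} = q_1·a_2 = 1.2127.
u_2 = a_2 − 1.2127·q_1 = (-3.2941, 0.8235, -2.0000).
‖u_2‖ = 3.9407, so q_2 = (-0.8359, 0.2090, -0.5075).
r_{13} = q_1·a_3 = -2.6679; r_{23} = q_2·a_3 = 3.1048.
u_3 = a_3 + 2.6679·q_1 − 3.1048·q_2 = (0.2424, -0.0606, -0.4242).
‖u_3‖ = 0.4924, so q_3 = (0.4924, -0.1231, -0.8616).

q_3 = (0.4924, -0.1231, -0.8616)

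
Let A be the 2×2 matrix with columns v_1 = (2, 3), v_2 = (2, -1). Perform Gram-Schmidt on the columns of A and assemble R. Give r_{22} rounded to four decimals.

r_{22} = 2.2188

v_1 = (2, 3); ‖v_1‖ = 3.6056, so e_1 = (0.5547, 0.8321).
e_1·v_2 = 0.5547·2 + 0.8321·(-1) = 0.2774.
u_2 = v_2 − 0.2774·e_1 = (1.8462, -1.2308).
r_{22} = ‖u_2‖ = 2.2188.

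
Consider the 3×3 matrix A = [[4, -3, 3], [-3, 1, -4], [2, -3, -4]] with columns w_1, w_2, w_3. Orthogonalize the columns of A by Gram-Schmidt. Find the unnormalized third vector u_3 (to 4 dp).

e_1 = w_1/‖w_1‖ = (4, -3, 2)/5.3852 = (0.7428, -0.5571, 0.3714).
r_{12} = e_1·w_2 = -3.8996.
u_2 = w_2 + 3.8996·e_1 = (-0.1034, -1.1724, -1.5517).
‖u_2‖ = 1.9476, so e_2 = (-0.0531, -0.6020, -0.7967).
r_{13} = e_1·w_3 = 2.9711; r_{23} = e_2·w_3 = 5.4355.
u_3 = w_3 − 2.9711·e_1 − 5.4355·e_2 = (1.0818, 0.9273, -0.7727).

u_3 = (1.0818, 0.9273, -0.7727)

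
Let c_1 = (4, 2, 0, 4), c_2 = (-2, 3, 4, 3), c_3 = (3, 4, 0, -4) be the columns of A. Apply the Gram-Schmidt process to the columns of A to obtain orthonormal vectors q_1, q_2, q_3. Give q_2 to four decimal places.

c_1 = (4, 2, 0, 4); ‖c_1‖ = 6.0000, so q_1 = (0.6667, 0.3333, 0.0000, 0.6667).
q_1·c_2 = 0.6667·(-2) + 0.3333·3 + 0.0000·4 + 0.6667·3 = 1.6667.
u_2 = c_2 − 1.6667·q_1 = (-3.1111, 2.4444, 4.0000, 1.8889).
‖u_2‖ = 5.9348, so q_2 = (-0.5242, 0.4119, 0.6740, 0.3183).

q_2 = (-0.5242, 0.4119, 0.6740, 0.3183)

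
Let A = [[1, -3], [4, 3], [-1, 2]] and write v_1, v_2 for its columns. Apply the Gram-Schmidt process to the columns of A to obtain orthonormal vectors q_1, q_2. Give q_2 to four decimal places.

v_1 = (1, 4, -1); ‖v_1‖ = 4.2426, so q_1 = (0.2357, 0.9428, -0.2357).
q_1·v_2 = 0.2357·(-3) + 0.9428·3 + (-0.2357)·2 = 1.6499.
u_2 = v_2 − 1.6499·q_1 = (-3.3889, 1.4444, 2.3889).
‖u_2‖ = 4.3906, so q_2 = (-0.7718, 0.3290, 0.5441).

q_2 = (-0.7718, 0.3290, 0.5441)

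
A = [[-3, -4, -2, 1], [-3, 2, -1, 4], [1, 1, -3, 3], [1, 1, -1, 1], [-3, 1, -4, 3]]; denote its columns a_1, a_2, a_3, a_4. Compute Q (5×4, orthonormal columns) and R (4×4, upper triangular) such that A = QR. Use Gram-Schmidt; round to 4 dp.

a_1 = (-3, -3, 1, 1, -3); ‖a_1‖ = 5.3852, so e_1 = (-0.5571, -0.5571, 0.1857, 0.1857, -0.5571).
e_1·a_2 = (-0.5571)·(-4) + (-0.5571)·2 + 0.1857·1 + 0.1857·1 + (-0.5571)·1 = 0.9285.
u_2 = a_2 − 0.9285·e_1 = (-3.4828, 2.5172, 0.8276, 0.8276, 1.5172).
‖u_2‖ = 4.7051, so e_2 = (-0.7402, 0.5350, 0.1759, 0.1759, 0.3225).
e_1·a_3 = (-0.5571)·(-2) + (-0.5571)·(-1) + 0.1857·(-3) + 0.1857·(-1) + (-0.5571)·(-4) = 3.1568; e_2·a_3 = (-0.7402)·(-2) + 0.5350·(-1) + 0.1759·(-3) + 0.1759·(-1) + 0.3225·(-4) = -1.0480.
u_3 = a_3 − 3.1568·e_1 + 1.0480·e_2 = (-1.0171, 1.3193, -3.4019, -1.4019, -1.9034).
‖u_3‖ = 4.4650, so e_3 = (-0.2278, 0.2955, -0.7619, -0.3140, -0.4263).
e_1·a_4 = (-0.5571)·1 + (-0.5571)·4 + 0.1857·3 + 0.1857·1 + (-0.5571)·3 = -3.7139; e_2·a_4 = (-0.7402)·1 + 0.5350·4 + 0.1759·3 + 0.1759·1 + 0.3225·3 = 3.0708; e_3·a_4 = (-0.2278)·1 + 0.2955·4 + (-0.7619)·3 + (-0.3140)·1 + (-0.4263)·3 = -2.9244.
u_4 = a_4 + 3.7139·e_1 − 3.0708·e_2 + 2.9244·e_3 = (0.5379, 1.1523, 0.9214, 0.2313, -1.3059).
‖u_4‖ = 2.0554, so e_4 = (0.2617, 0.5606, 0.4483, 0.1126, -0.6353).

Q = [[-0.5571, -0.7402, -0.2278, 0.2617], [-0.5571, 0.5350, 0.2955, 0.5606], [0.1857, 0.1759, -0.7619, 0.4483], [0.1857, 0.1759, -0.3140, 0.1126], [-0.5571, 0.3225, -0.4263, -0.6353]], R = [[5.3852, 0.9285, 3.1568, -3.7139], [0.0000, 4.7051, -1.0480, 3.0708], [0.0000, 0.0000, 4.4650, -2.9244], [0.0000, 0.0000, 0.0000, 2.0554]]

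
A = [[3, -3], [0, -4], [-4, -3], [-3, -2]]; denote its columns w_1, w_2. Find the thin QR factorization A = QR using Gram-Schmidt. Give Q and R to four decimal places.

w_1 = (3, 0, -4, -3); ‖w_1‖ = 5.8310, so e_1 = (0.5145, 0.0000, -0.6860, -0.5145).
e_1·w_2 = 0.5145·(-3) + 0.0000·(-4) + (-0.6860)·(-3) + (-0.5145)·(-2) = 1.5435.
u_2 = w_2 − 1.5435·e_1 = (-3.7941, -4.0000, -1.9412, -1.2059).
‖u_2‖ = 5.9681, so e_2 = (-0.6357, -0.6702, -0.3253, -0.2021).

Q = [[0.5145, -0.6357], [0.0000, -0.6702], [-0.6860, -0.3253], [-0.5145, -0.2021]], R = [[5.8310, 1.5435], [0.0000, 5.9681]]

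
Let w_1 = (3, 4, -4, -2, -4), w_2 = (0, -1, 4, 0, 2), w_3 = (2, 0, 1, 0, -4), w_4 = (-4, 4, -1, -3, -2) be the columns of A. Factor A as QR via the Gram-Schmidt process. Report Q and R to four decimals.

Q = [[0.3841, 0.4824, 0.1075, -0.7782], [0.5121, 0.2929, -0.4410, 0.3357], [-0.5121, 0.7581, 0.2857, 0.2476], [-0.2561, -0.3216, 0.2918, -0.3365], [-0.5121, 0.0574, -0.7920, -0.3272]], R = [[7.8102, -3.5850, 2.3047, 2.8168], [0.0000, 2.8544, 1.4932, -0.6662], [0.0000, 0.0000, 3.6686, -1.7710], [0.0000, 0.0000, 0.0000, 5.8724]]

w_1 = (3, 4, -4, -2, -4); ‖w_1‖ = 7.8102, so e_1 = (0.3841, 0.5121, -0.5121, -0.2561, -0.5121).
e_1·w_2 = 0.3841·0 + 0.5121·(-1) + (-0.5121)·4 + (-0.2561)·0 + (-0.5121)·2 = -3.5850.
u_2 = w_2 + 3.5850·e_1 = (1.3770, 0.8361, 2.1639, -0.9180, 0.1639).
‖u_2‖ = 2.8544, so e_2 = (0.4824, 0.2929, 0.7581, -0.3216, 0.0574).
e_1·w_3 = 0.3841·2 + 0.5121·0 + (-0.5121)·1 + (-0.2561)·0 + (-0.5121)·(-4) = 2.3047; e_2·w_3 = 0.4824·2 + 0.2929·0 + 0.7581·1 + (-0.3216)·0 + 0.0574·(-4) = 1.4932.
u_3 = w_3 − 2.3047·e_1 − 1.4932·e_2 = (0.3944, -1.6177, 1.0483, 1.0704, -2.9054).
‖u_3‖ = 3.6686, so e_3 = (0.1075, -0.4410, 0.2857, 0.2918, -0.7920).
e_1·w_4 = 0.3841·(-4) + 0.5121·4 + (-0.5121)·(-1) + (-0.2561)·(-3) + (-0.5121)·(-2) = 2.8168; e_2·w_4 = 0.4824·(-4) + 0.2929·4 + 0.7581·(-1) + (-0.3216)·(-3) + 0.0574·(-2) = -0.6662; e_3·w_4 = 0.1075·(-4) + (-0.4410)·4 + 0.2857·(-1) + 0.2918·(-3) + (-0.7920)·(-2) = -1.7710.
u_4 = w_4 − 2.8168·e_1 + 0.6662·e_2 + 1.7710·e_3 = (-4.5702, 1.9716, 1.4537, -1.9762, -1.9217).
‖u_4‖ = 5.8724, so e_4 = (-0.7782, 0.3357, 0.2476, -0.3365, -0.3272).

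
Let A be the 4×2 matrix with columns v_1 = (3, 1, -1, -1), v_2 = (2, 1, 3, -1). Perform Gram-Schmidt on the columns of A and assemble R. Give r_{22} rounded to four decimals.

q_1 = v_1/‖v_1‖ = (3, 1, -1, -1)/3.4641 = (0.8660, 0.2887, -0.2887, -0.2887).
r_{12} = q_1·v_2 = 1.4434.
u_2 = v_2 − 1.4434·q_1 = (0.7500, 0.5833, 3.4167, -0.5833).
r_{22} = ‖u_2‖ = 3.5940.

r_{22} = 3.5940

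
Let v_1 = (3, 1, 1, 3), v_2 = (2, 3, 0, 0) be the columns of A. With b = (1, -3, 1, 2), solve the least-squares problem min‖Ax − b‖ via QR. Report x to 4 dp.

v_1 = (3, 1, 1, 3); ‖v_1‖ = 4.4721, so e_1 = (0.6708, 0.2236, 0.2236, 0.6708).
e_1·v_2 = 0.6708·2 + 0.2236·3 + 0.2236·0 + 0.6708·0 = 2.0125.
u_2 = v_2 − 2.0125·e_1 = (0.6500, 2.5500, -0.4500, -1.3500).
‖u_2‖ = 2.9917, so e_2 = (0.2173, 0.8524, -0.1504, -0.4513).
Qᵀb = (1.5652, -3.3928).
Back-substitute: x_2 = -3.3928/2.9917 = -1.1341.
x_1 = (1.5652 − 2.0125·(-1.1341))/4.4721 = 0.8603.

x = (0.8603, -1.1341)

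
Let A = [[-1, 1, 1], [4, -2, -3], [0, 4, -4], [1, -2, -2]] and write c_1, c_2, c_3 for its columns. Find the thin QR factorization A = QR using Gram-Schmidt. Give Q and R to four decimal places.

c_1 = (-1, 4, 0, 1); ‖c_1‖ = 4.2426, so q_1 = (-0.2357, 0.9428, 0.0000, 0.2357).
q_1·c_2 = (-0.2357)·1 + 0.9428·(-2) + 0.0000·4 + 0.2357·(-2) = -2.5927.
u_2 = c_2 + 2.5927·q_1 = (0.3889, 0.4444, 4.0000, -1.3889).
‖u_2‖ = 4.2753, so q_2 = (0.0910, 0.1040, 0.9356, -0.3249).
q_1·c_3 = (-0.2357)·1 + 0.9428·(-3) + 0.0000·(-4) + 0.2357·(-2) = -3.5355; q_2·c_3 = 0.0910·1 + 0.1040·(-3) + 0.9356·(-4) + (-0.3249)·(-2) = -3.3136.
u_3 = c_3 + 3.5355·q_1 + 3.3136·q_2 = (0.4681, 0.6778, -0.8997, -2.2432).
‖u_3‖ = 2.5534, so q_3 = (0.1833, 0.2655, -0.3524, -0.8785).

Q = [[-0.2357, 0.0910, 0.1833], [0.9428, 0.1040, 0.2655], [0.0000, 0.9356, -0.3524], [0.2357, -0.3249, -0.8785]], R = [[4.2426, -2.5927, -3.5355], [0.0000, 4.2753, -3.3136], [0.0000, 0.0000, 2.5534]]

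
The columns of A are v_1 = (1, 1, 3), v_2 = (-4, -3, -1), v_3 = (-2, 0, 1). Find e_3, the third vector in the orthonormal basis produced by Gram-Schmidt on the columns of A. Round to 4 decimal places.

e_3 = (-0.5866, 0.8066, -0.0733)

e_1 = v_1/‖v_1‖ = (1, 1, 3)/3.3166 = (0.3015, 0.3015, 0.9045).
r_{12} = e_1·v_2 = -3.0151.
u_2 = v_2 + 3.0151·e_1 = (-3.0909, -2.0909, 1.7273).
‖u_2‖ = 4.1121, so e_2 = (-0.7517, -0.5085, 0.4200).
r_{13} = e_1·v_3 = 0.3015; r_{23} = e_2·v_3 = 1.9234.
u_3 = v_3 − 0.3015·e_1 − 1.9234·e_2 = (-0.6452, 0.8871, -0.0806).
‖u_3‖ = 1.0999, so e_3 = (-0.5866, 0.8066, -0.0733).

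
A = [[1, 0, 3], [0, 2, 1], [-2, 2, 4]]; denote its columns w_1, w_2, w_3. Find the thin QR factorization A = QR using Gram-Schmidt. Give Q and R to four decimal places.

Q = [[0.4472, 0.3651, 0.8165], [0.0000, 0.9129, -0.4082], [-0.8944, 0.1826, 0.4082]], R = [[2.2361, -1.7889, -2.2361], [0.0000, 2.1909, 2.7386], [0.0000, 0.0000, 3.6742]]

q_1 = w_1/‖w_1‖ = (1, 0, -2)/2.2361 = (0.4472, 0.0000, -0.8944).
r_{12} = q_1·w_2 = -1.7889.
u_2 = w_2 + 1.7889·q_1 = (0.8000, 2.0000, 0.4000).
‖u_2‖ = 2.1909, so q_2 = (0.3651, 0.9129, 0.1826).
r_{13} = q_1·w_3 = -2.2361; r_{23} = q_2·w_3 = 2.7386.
u_3 = w_3 + 2.2361·q_1 − 2.7386·q_2 = (3.0000, -1.5000, 1.5000).
‖u_3‖ = 3.6742, so q_3 = (0.8165, -0.4082, 0.4082).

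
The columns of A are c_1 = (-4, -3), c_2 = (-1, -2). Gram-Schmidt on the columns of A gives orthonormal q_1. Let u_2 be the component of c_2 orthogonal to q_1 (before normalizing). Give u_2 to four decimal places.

c_1 = (-4, -3); ‖c_1‖ = 5.0000, so q_1 = (-0.8000, -0.6000).
q_1·c_2 = (-0.8000)·(-1) + (-0.6000)·(-2) = 2.0000.
u_2 = c_2 − 2.0000·q_1 = (0.6000, -0.8000).

u_2 = (0.6000, -0.8000)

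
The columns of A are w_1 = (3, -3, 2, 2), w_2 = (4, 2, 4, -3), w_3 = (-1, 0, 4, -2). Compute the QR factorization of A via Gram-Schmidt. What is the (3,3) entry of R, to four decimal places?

q_1 = w_1/‖w_1‖ = (3, -3, 2, 2)/5.0990 = (0.5883, -0.5883, 0.3922, 0.3922).
r_{12} = q_1·w_2 = 1.5689.
u_2 = w_2 − 1.5689·q_1 = (3.0769, 2.9231, 3.3846, -3.6154).
‖u_2‖ = 6.5222, so q_2 = (0.4718, 0.4482, 0.5189, -0.5543).
r_{13} = q_1·w_3 = 0.1961; r_{23} = q_2·w_3 = 2.7126.
u_3 = w_3 − 0.1961·q_1 − 2.7126·q_2 = (-2.3951, -1.1004, 2.5154, -0.5732).
r_{33} = ‖u_3‖ = 3.6882.

r_{33} = 3.6882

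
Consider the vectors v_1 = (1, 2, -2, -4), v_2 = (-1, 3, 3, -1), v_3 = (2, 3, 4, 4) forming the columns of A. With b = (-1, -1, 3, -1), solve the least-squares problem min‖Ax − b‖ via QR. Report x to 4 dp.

x = (-0.5328, 0.7627, -0.3770)

e_1 = v_1/‖v_1‖ = (1, 2, -2, -4)/5.0000 = (0.2000, 0.4000, -0.4000, -0.8000).
r_{12} = e_1·v_2 = 0.6000.
u_2 = v_2 − 0.6000·e_1 = (-1.1200, 2.7600, 3.2400, -0.5200).
‖u_2‖ = 4.4317, so e_2 = (-0.2527, 0.6228, 0.7311, -0.1173).
r_{13} = e_1·v_3 = -3.2000; r_{23} = e_2·v_3 = 3.8179.
u_3 = v_3 + 3.2000·e_1 − 3.8179·e_2 = (3.6049, 1.9022, -0.0713, 1.8880).
‖u_3‖ = 4.4926, so e_3 = (0.8024, 0.4234, -0.0159, 0.4202).
Qᵀb = (-1.0000, 1.9406, -1.6937).
Back-substitute: x_3 = -1.6937/4.4926 = -0.3770.
x_2 = (1.9406 − 3.8179·(-0.3770))/4.4317 = 0.7627.
x_1 = (-1.0000 − 0.6000·0.7627 + 3.2000·(-0.3770))/5.0000 = -0.5328.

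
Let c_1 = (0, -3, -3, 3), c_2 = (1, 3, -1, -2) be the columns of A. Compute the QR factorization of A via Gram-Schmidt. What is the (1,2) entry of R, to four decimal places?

r_{12} = -2.3094

c_1 = (0, -3, -3, 3); ‖c_1‖ = 5.1962, so q_1 = (0.0000, -0.5774, -0.5774, 0.5774).
r_{12} = q_1·c_2 = -2.3094.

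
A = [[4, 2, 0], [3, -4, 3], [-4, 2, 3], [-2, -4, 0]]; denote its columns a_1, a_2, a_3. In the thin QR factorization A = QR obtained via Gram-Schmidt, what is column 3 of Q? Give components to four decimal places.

q_1 = a_1/‖a_1‖ = (4, 3, -4, -2)/6.7082 = (0.5963, 0.4472, -0.5963, -0.2981).
r_{12} = q_1·a_2 = -0.5963.
u_2 = a_2 + 0.5963·q_1 = (2.3556, -3.7333, 1.6444, -4.1778).
‖u_2‖ = 6.2964, so q_2 = (0.3741, -0.5929, 0.2612, -0.6635).
r_{13} = q_1·a_3 = -0.4472; r_{23} = q_2·a_3 = -0.9953.
u_3 = a_3 + 0.4472·q_1 + 0.9953·q_2 = (0.6390, 2.6099, 2.9933, -0.7937).
‖u_3‖ = 4.0999, so q_3 = (0.1559, 0.6366, 0.7301, -0.1936).

q_3 = (0.1559, 0.6366, 0.7301, -0.1936)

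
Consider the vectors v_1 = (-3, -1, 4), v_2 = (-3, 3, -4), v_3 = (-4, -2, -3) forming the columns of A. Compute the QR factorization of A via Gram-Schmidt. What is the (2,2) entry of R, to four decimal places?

v_1 = (-3, -1, 4); ‖v_1‖ = 5.0990, so e_1 = (-0.5883, -0.1961, 0.7845).
e_1·v_2 = (-0.5883)·(-3) + (-0.1961)·3 + 0.7845·(-4) = -1.9612.
u_2 = v_2 + 1.9612·e_1 = (-4.1538, 2.6154, -2.4615).
r_{22} = ‖u_2‖ = 5.4913.

r_{22} = 5.4913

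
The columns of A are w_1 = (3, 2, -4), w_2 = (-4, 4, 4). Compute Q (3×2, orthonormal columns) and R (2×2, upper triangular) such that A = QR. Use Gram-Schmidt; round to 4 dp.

Q = [[0.5571, -0.3302], [0.3714, 0.9197], [-0.7428, 0.2122]], R = [[5.3852, -3.7139], [0.0000, 5.8487]]

w_1 = (3, 2, -4); ‖w_1‖ = 5.3852, so q_1 = (0.5571, 0.3714, -0.7428).
q_1·w_2 = 0.5571·(-4) + 0.3714·4 + (-0.7428)·4 = -3.7139.
u_2 = w_2 + 3.7139·q_1 = (-1.9310, 5.3793, 1.2414).
‖u_2‖ = 5.8487, so q_2 = (-0.3302, 0.9197, 0.2122).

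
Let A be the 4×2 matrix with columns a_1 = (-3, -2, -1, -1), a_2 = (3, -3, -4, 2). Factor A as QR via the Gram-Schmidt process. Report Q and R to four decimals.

Q = [[-0.7746, 0.4546], [-0.5164, -0.5087], [-0.2582, -0.6603], [-0.2582, 0.3139]], R = [[3.8730, -0.2582], [0.0000, 6.1590]]

a_1 = (-3, -2, -1, -1); ‖a_1‖ = 3.8730, so q_1 = (-0.7746, -0.5164, -0.2582, -0.2582).
q_1·a_2 = (-0.7746)·3 + (-0.5164)·(-3) + (-0.2582)·(-4) + (-0.2582)·2 = -0.2582.
u_2 = a_2 + 0.2582·q_1 = (2.8000, -3.1333, -4.0667, 1.9333).
‖u_2‖ = 6.1590, so q_2 = (0.4546, -0.5087, -0.6603, 0.3139).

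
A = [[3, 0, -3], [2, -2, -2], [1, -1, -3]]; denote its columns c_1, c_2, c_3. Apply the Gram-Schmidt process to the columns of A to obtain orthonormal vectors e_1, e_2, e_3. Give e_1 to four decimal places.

e_1 = (0.8018, 0.5345, 0.2673)

c_1 = (3, 2, 1); ‖c_1‖ = 3.7417, so e_1 = (0.8018, 0.5345, 0.2673).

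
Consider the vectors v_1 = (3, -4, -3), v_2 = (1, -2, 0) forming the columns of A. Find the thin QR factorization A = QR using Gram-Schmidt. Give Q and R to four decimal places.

Q = [[0.5145, 0.0245], [-0.6860, -0.5880], [-0.5145, 0.8085]], R = [[5.8310, 1.8865], [0.0000, 1.2005]]

v_1 = (3, -4, -3); ‖v_1‖ = 5.8310, so e_1 = (0.5145, -0.6860, -0.5145).
e_1·v_2 = 0.5145·1 + (-0.6860)·(-2) + (-0.5145)·0 = 1.8865.
u_2 = v_2 − 1.8865·e_1 = (0.0294, -0.7059, 0.9706).
‖u_2‖ = 1.2005, so e_2 = (0.0245, -0.5880, 0.8085).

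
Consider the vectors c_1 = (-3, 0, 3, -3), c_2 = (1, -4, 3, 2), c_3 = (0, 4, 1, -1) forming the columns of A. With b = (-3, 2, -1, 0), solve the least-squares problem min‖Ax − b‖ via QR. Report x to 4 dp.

c_1 = (-3, 0, 3, -3); ‖c_1‖ = 5.1962, so e_1 = (-0.5774, 0.0000, 0.5774, -0.5774).
e_1·c_2 = (-0.5774)·1 + 0.0000·(-4) + 0.5774·3 + (-0.5774)·2 = 0.0000.
u_2 = c_2 + 0.0000·e_1 = (1.0000, -4.0000, 3.0000, 2.0000).
‖u_2‖ = 5.4772, so e_2 = (0.1826, -0.7303, 0.5477, 0.3651).
e_1·c_3 = (-0.5774)·0 + 0.0000·4 + 0.5774·1 + (-0.5774)·(-1) = 1.1547; e_2·c_3 = 0.1826·0 + (-0.7303)·4 + 0.5477·1 + 0.3651·(-1) = -2.7386.
u_3 = c_3 − 1.1547·e_1 + 2.7386·e_2 = (1.1667, 2.0000, 1.8333, 0.6667).
‖u_3‖ = 3.0277, so e_3 = (0.3853, 0.6606, 0.6055, 0.2202).
Qᵀb = (1.1547, -2.5560, -0.4404).
Back-substitute: x_3 = -0.4404/3.0277 = -0.1455.
x_2 = (-2.5560 + 2.7386·(-0.1455))/5.4772 = -0.5394.
x_1 = (1.1547 + 0.0000·(-0.5394) − 1.1547·(-0.1455))/5.1962 = 0.2545.

x = (0.2545, -0.5394, -0.1455)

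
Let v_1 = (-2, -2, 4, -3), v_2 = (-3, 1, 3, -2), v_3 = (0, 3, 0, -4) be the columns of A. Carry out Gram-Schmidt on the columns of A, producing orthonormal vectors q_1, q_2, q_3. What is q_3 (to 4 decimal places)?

v_1 = (-2, -2, 4, -3); ‖v_1‖ = 5.7446, so q_1 = (-0.3482, -0.3482, 0.6963, -0.5222).
q_1·v_2 = (-0.3482)·(-3) + (-0.3482)·1 + 0.6963·3 + (-0.5222)·(-2) = 3.8297.
u_2 = v_2 − 3.8297·q_1 = (-1.6667, 2.3333, 0.3333, 0.0000).
‖u_2‖ = 2.8868, so q_2 = (-0.5774, 0.8083, 0.1155, 0.0000).
q_1·v_3 = (-0.3482)·0 + (-0.3482)·3 + 0.6963·0 + (-0.5222)·(-4) = 1.0445; q_2·v_3 = (-0.5774)·0 + 0.8083·3 + 0.1155·0 + 0.0000·(-4) = 2.4249.
u_3 = v_3 − 1.0445·q_1 − 2.4249·q_2 = (1.7636, 1.4036, -1.0073, -3.4545).
‖u_3‖ = 4.2461, so q_3 = (0.4154, 0.3306, -0.2372, -0.8136).

q_3 = (0.4154, 0.3306, -0.2372, -0.8136)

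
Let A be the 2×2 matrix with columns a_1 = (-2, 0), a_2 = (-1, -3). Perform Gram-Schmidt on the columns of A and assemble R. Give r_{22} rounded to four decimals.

r_{22} = 3.0000

a_1 = (-2, 0); ‖a_1‖ = 2.0000, so q_1 = (-1.0000, 0.0000).
q_1·a_2 = (-1.0000)·(-1) + 0.0000·(-3) = 1.0000.
u_2 = a_2 − 1.0000·q_1 = (0.0000, -3.0000).
r_{22} = ‖u_2‖ = 3.0000.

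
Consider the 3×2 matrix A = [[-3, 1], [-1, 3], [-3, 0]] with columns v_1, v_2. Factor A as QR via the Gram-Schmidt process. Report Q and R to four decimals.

e_1 = v_1/‖v_1‖ = (-3, -1, -3)/4.3589 = (-0.6882, -0.2294, -0.6882).
r_{12} = e_1·v_2 = -1.3765.
u_2 = v_2 + 1.3765·e_1 = (0.0526, 2.6842, -0.9474).
‖u_2‖ = 2.8470, so e_2 = (0.0185, 0.9428, -0.3328).

Q = [[-0.6882, 0.0185], [-0.2294, 0.9428], [-0.6882, -0.3328]], R = [[4.3589, -1.3765], [0.0000, 2.8470]]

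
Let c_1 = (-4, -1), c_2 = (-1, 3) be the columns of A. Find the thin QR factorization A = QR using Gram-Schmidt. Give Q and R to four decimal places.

c_1 = (-4, -1); ‖c_1‖ = 4.1231, so q_1 = (-0.9701, -0.2425).
q_1·c_2 = (-0.9701)·(-1) + (-0.2425)·3 = 0.2425.
u_2 = c_2 − 0.2425·q_1 = (-0.7647, 3.0588).
‖u_2‖ = 3.1530, so q_2 = (-0.2425, 0.9701).

Q = [[-0.9701, -0.2425], [-0.2425, 0.9701]], R = [[4.1231, 0.2425], [0.0000, 3.1530]]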